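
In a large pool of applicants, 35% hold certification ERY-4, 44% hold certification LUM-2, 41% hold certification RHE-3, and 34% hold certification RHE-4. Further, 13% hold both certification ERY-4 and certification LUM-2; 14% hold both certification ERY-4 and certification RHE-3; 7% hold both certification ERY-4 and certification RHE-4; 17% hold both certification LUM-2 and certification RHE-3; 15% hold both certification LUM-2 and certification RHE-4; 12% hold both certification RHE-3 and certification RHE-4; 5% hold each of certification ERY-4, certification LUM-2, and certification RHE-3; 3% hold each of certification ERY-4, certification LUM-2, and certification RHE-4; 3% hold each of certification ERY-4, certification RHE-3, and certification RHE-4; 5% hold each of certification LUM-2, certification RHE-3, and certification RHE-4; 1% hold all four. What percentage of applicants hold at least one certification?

P(union) = 35 + 44 + 41 + 34 − 13 − 14 − 7 − 17 − 15 − 12 + 5 + 3 + 3 + 5 − 1 = 91%

91%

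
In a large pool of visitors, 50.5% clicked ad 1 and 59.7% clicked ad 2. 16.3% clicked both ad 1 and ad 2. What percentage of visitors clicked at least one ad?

93.9%

Inclusion–exclusion gives
P(≥1) = 50.5 + 59.7 − 16.3 = 93.9%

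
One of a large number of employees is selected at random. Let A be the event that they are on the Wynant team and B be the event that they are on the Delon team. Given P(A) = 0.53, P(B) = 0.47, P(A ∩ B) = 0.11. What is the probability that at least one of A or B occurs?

P(A ∪ B) = 0.53 + 0.47 − 0.11 = 0.89

0.89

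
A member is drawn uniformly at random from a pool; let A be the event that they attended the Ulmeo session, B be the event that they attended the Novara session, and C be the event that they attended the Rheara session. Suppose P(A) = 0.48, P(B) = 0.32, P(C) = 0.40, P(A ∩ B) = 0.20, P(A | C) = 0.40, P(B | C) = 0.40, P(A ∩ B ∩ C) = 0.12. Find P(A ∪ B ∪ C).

0.80

P(A ∩ C) = P(C)·P(A|C) = 0.40 × 0.40 = 0.16
P(B ∩ C) = P(C)·P(B|C) = 0.40 × 0.40 = 0.16
P(A ∪ B ∪ C) = 0.48 + 0.32 + 0.40 − 0.20 − 0.16 − 0.16 + 0.12 = 0.80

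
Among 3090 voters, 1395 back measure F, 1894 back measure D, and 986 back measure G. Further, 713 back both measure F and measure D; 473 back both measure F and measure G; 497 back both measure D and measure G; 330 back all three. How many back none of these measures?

By inclusion–exclusion:
N(≥1) = 1395 + 1894 + 986 − 713 − 473 − 497 + 330 = 2922
None: 3090 − 2922 = 168

168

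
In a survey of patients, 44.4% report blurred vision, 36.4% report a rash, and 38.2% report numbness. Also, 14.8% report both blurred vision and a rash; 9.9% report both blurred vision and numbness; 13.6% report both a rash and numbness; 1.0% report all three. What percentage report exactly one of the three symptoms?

45.4%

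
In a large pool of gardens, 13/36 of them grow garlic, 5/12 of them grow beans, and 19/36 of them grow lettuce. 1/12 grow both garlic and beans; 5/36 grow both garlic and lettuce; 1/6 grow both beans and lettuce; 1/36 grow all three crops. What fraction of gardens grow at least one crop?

17/18

By inclusion-exclusion,
P(≥1) = 13/36 + 5/12 + 19/36 − 1/12 − 5/36 − 1/6 + 1/36 = 17/18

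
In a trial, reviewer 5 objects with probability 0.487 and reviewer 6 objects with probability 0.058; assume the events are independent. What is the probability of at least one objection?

0.516754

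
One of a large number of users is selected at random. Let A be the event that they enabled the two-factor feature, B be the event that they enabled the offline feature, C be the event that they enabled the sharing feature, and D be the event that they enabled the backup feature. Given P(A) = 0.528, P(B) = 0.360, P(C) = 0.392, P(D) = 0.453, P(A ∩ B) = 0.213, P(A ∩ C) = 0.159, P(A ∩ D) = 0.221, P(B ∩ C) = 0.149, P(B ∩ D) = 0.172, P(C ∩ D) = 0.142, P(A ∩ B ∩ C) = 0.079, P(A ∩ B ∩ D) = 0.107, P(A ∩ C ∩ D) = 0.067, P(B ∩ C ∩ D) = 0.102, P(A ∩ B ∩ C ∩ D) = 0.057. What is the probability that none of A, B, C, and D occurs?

0.025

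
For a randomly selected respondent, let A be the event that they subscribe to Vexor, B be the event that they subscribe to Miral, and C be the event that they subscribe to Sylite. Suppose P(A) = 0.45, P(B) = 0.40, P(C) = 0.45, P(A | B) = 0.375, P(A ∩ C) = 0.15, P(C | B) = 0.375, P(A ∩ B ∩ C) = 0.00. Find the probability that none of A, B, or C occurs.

0.15

P(A ∩ B) = P(B)·P(A|B) = 0.40 × 0.375 = 0.15
P(B ∩ C) = P(B)·P(C|B) = 0.40 × 0.375 = 0.15
By inclusion-exclusion,
P(A ∪ B ∪ C) = 0.45 + 0.40 + 0.45 − 0.15 − 0.15 − 0.15 + 0.00 = 0.85
P(none) = 1 − 0.85 = 0.15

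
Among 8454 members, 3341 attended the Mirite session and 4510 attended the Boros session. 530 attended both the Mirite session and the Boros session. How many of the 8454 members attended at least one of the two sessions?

Using inclusion–exclusion:
|at least one| = 3341 + 4510 − 530 = 7321

7321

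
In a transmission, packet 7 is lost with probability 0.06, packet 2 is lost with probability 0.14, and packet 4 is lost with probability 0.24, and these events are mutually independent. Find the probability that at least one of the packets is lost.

P(none) = (1 − 0.06) × (1 − 0.14) × (1 − 0.24) = 0.94 × 0.86 × 0.76 = 0.614384
P(at least one) = 1 − 0.614384 = 0.385616

0.385616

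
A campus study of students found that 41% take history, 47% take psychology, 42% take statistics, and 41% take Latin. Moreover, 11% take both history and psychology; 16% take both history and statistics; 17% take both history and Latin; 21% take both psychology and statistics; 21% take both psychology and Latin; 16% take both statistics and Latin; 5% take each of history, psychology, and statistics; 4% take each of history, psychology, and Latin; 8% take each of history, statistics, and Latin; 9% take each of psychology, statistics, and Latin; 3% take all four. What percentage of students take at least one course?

92%

By inclusion-exclusion,
P(at least one) = 41 + 47 + 42 + 41 − 11 − 16 − 17 − 21 − 21 − 16 + 5 + 4 + 8 + 9 − 3 = 92%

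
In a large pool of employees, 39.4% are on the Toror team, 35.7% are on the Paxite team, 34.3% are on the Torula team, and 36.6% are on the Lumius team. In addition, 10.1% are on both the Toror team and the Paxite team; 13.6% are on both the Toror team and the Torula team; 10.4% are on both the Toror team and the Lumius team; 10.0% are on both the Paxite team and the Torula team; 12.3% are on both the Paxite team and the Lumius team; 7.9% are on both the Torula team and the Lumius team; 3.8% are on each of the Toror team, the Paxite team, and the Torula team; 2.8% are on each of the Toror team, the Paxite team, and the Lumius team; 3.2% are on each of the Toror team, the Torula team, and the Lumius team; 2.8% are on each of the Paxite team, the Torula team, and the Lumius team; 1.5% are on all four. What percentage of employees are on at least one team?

P(at least one) = 39.4 + 35.7 + 34.3 + 36.6 − 10.1 − 13.6 − 10.4 − 10.0 − 12.3 − 7.9 + 3.8 + 2.8 + 3.2 + 2.8 − 1.5 = 92.8%

92.8%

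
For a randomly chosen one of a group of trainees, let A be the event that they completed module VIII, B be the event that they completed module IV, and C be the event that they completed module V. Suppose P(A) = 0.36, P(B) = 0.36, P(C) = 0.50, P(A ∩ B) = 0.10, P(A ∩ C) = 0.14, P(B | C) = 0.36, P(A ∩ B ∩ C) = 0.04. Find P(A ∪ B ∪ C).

P(B ∩ C) = P(C)·P(B|C) = 0.50 × 0.36 = 0.18
Using inclusion–exclusion:
P(A ∪ B ∪ C) = 0.36 + 0.36 + 0.50 − 0.10 − 0.14 − 0.18 + 0.04 = 0.84

0.84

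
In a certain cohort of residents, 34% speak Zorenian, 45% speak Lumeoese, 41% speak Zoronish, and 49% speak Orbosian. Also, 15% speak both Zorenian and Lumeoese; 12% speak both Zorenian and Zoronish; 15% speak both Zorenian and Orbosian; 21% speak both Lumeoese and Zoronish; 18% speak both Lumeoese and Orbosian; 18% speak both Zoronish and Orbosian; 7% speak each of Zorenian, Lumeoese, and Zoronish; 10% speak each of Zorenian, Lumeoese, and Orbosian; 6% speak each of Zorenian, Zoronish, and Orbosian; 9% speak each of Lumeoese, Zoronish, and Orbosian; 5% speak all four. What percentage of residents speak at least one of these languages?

97%

P(≥1) = 34 + 45 + 41 + 49 − 15 − 12 − 15 − 21 − 18 − 18 + 7 + 10 + 6 + 9 − 5 = 97%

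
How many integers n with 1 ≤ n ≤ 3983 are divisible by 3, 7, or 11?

1327 + 569 + 362 − 189 − 120 − 51 + 17 = 1915

1915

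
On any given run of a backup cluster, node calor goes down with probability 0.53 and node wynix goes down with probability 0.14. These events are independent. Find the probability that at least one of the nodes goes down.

P(none) = (1 − 0.53) × (1 − 0.14) = 0.47 × 0.86 = 0.4042
P(at least one) = 1 − 0.4042 = 0.5958

0.5958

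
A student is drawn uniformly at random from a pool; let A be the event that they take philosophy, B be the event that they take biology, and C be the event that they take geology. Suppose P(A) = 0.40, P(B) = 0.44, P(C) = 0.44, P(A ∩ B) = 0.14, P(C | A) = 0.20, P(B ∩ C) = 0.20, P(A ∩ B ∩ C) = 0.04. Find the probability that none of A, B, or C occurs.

0.10

P(A ∩ C) = P(A)·P(C|A) = 0.40 × 0.20 = 0.08
Using inclusion–exclusion:
P(A ∪ B ∪ C) = 0.40 + 0.44 + 0.44 − 0.14 − 0.08 − 0.20 + 0.04 = 0.90
P(none) = 1 − 0.90 = 0.10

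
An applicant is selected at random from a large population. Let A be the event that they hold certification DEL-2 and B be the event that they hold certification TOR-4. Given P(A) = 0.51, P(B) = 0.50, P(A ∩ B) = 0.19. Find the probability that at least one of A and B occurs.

P(A ∪ B) = 0.51 + 0.50 − 0.19 = 0.82

0.82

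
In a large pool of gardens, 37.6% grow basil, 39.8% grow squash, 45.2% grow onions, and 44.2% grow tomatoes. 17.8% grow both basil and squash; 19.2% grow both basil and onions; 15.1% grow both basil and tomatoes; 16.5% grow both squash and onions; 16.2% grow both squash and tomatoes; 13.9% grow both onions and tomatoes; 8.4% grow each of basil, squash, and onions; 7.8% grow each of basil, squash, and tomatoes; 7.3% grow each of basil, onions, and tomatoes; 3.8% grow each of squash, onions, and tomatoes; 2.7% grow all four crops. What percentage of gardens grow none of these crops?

Inclusion–exclusion gives
P(≥1) = 37.6 + 39.8 + 45.2 + 44.2 − 17.8 − 19.2 − 15.1 − 16.5 − 16.2 − 13.9 + 8.4 + 7.8 + 7.3 + 3.8 − 2.7 = 92.7%
P(none) = 100% − 92.7% = 7.3%

7.3%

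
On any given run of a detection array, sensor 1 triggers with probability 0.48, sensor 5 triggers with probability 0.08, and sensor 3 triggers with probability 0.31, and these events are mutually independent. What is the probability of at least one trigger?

0.669904

P(none) = (1 − 0.48) × (1 − 0.08) × (1 − 0.31) = 0.52 × 0.92 × 0.69 = 0.330096
P(at least one) = 1 − 0.330096 = 0.669904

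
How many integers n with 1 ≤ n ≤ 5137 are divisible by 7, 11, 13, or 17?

By inclusion–exclusion:
floor(5137/7) + floor(5137/11) + floor(5137/13) + floor(5137/17) − floor(5137/77) − floor(5137/91) − floor(5137/119) − floor(5137/143) − floor(5137/187) − floor(5137/221) + floor(5137/1001) + floor(5137/1309) + floor(5137/1547) + floor(5137/2431) − floor(5137/17017) = 733 + 467 + 395 + 302 − 66 − 56 − 43 − 35 − 27 − 23 + 5 + 3 + 3 + 2 − 0 = 1660

1660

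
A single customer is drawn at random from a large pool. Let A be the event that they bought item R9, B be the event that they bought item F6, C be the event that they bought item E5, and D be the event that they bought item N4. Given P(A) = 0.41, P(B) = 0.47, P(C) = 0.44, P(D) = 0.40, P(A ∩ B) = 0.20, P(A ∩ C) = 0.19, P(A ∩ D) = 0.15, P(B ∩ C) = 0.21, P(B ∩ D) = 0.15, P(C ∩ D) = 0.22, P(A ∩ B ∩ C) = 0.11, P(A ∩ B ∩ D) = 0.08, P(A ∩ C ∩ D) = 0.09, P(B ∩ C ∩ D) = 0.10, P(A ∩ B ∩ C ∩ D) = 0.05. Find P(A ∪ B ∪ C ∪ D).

Inclusion–exclusion gives
P(A ∪ B ∪ C ∪ D) = 0.41 + 0.47 + 0.44 + 0.40 − 0.20 − 0.19 − 0.15 − 0.21 − 0.15 − 0.22 + 0.11 + 0.08 + 0.09 + 0.10 − 0.05 = 0.93

0.93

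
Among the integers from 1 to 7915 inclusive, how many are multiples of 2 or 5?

4749

Inclusion–exclusion gives
⌊7915/2⌋ + ⌊7915/5⌋ − ⌊7915/10⌋ = 3957 + 1583 − 791 = 4749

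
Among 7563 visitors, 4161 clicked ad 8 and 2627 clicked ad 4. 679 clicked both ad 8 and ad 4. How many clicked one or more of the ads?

Apply inclusion-exclusion:
|at least one| = 4161 + 2627 − 679 = 6109

6109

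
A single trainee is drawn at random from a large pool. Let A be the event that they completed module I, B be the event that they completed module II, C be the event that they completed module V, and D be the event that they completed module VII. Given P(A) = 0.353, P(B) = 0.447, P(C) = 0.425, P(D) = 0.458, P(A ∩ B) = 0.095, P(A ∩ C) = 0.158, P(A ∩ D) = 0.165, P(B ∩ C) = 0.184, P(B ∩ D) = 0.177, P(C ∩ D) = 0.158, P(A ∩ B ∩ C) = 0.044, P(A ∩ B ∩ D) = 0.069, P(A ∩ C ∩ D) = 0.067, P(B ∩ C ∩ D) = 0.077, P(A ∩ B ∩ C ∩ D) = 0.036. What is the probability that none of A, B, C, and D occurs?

P(A ∪ B ∪ C ∪ D) = 0.353 + 0.447 + 0.425 + 0.458 − 0.095 − 0.158 − 0.165 − 0.184 − 0.177 − 0.158 + 0.044 + 0.069 + 0.067 + 0.077 − 0.036 = 0.967
P(none) = 1 − 0.967 = 0.033

0.033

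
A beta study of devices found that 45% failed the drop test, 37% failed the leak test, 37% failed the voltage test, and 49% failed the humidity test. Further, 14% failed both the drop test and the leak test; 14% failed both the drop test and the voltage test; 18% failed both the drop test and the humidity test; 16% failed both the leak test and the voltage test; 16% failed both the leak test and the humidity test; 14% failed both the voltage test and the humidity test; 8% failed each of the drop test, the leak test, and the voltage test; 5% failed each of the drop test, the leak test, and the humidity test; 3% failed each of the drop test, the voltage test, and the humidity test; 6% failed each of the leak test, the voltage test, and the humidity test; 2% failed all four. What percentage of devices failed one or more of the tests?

96%

P(union) = 45 + 37 + 37 + 49 − 14 − 14 − 18 − 16 − 16 − 14 + 8 + 5 + 3 + 6 − 2 = 96%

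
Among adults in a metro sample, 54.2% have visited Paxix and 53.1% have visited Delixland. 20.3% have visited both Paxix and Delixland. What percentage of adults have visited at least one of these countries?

Inclusion–exclusion gives
P(≥1) = 54.2 + 53.1 − 20.3 = 87.0%

87.0%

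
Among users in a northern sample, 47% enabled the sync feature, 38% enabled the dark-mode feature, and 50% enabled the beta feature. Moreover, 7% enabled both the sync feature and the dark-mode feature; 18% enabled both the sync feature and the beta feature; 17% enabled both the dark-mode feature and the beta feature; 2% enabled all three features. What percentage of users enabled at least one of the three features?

95%

Using inclusion–exclusion:
P(≥1) = 47 + 38 + 50 − 7 − 18 − 17 + 2 = 95%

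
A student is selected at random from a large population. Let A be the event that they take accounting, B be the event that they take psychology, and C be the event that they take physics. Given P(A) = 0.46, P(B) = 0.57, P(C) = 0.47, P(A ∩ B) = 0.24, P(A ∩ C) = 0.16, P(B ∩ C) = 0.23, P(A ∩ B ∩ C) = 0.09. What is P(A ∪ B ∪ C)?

0.96

P(A ∪ B ∪ C) = 0.46 + 0.57 + 0.47 − 0.24 − 0.16 − 0.23 + 0.09 = 0.96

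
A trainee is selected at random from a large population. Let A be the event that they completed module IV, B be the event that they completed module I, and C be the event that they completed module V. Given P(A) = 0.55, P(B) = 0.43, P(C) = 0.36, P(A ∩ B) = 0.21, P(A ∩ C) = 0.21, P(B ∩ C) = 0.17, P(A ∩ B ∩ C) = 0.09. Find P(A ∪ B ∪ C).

0.84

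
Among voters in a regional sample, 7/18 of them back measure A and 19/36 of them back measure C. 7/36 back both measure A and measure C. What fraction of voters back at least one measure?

13/18

P(union) = 7/18 + 19/36 − 7/36 = 13/18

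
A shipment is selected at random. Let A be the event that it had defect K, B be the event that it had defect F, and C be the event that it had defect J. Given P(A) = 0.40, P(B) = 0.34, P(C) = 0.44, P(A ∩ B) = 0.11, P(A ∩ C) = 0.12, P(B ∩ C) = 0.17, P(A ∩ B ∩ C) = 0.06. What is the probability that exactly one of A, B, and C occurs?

0.56

By inclusion–exclusion (exactly-one form):
P(exactly one) = 0.40 + 0.34 + 0.44 − 2·0.11 − 2·0.12 − 2·0.17 + 3·0.06 = 0.56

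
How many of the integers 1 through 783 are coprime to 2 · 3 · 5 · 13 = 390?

Apply inclusion-exclusion:
391 + 261 + 156 + 60 − 130 − 78 − 30 − 52 − 20 − 12 + 26 + 10 + 6 + 4 − 2 = 590
783 − 590 = 193

193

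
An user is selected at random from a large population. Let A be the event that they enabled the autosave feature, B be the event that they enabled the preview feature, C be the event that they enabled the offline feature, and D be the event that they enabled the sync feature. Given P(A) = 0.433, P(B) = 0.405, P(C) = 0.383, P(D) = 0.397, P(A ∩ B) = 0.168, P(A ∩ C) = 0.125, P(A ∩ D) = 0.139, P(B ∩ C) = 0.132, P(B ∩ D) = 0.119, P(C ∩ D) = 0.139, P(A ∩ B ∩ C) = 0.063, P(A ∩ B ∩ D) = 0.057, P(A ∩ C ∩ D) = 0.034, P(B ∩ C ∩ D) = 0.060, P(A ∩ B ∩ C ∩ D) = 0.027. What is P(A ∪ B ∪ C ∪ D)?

Apply inclusion-exclusion:
P(A ∪ B ∪ C ∪ D) = 0.433 + 0.405 + 0.383 + 0.397 − 0.168 − 0.125 − 0.139 − 0.132 − 0.119 − 0.139 + 0.063 + 0.057 + 0.034 + 0.060 − 0.027 = 0.983

0.983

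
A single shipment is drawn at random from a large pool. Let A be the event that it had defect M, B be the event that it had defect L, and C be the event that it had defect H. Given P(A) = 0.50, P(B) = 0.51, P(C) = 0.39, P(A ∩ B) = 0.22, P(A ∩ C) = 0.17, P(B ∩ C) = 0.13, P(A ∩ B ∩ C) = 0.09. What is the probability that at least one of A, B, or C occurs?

P(A ∪ B ∪ C) = 0.50 + 0.51 + 0.39 − 0.22 − 0.17 − 0.13 + 0.09 = 0.97

0.97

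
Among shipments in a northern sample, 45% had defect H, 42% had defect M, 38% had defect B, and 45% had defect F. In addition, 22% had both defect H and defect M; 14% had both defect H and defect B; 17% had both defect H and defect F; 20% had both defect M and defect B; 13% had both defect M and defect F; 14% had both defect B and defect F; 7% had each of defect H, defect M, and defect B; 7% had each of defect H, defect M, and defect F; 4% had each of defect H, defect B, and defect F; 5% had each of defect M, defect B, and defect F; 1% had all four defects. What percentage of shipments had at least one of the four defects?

Inclusion–exclusion gives
P(union) = 45 + 42 + 38 + 45 − 22 − 14 − 17 − 20 − 13 − 14 + 7 + 7 + 4 + 5 − 1 = 92%

92%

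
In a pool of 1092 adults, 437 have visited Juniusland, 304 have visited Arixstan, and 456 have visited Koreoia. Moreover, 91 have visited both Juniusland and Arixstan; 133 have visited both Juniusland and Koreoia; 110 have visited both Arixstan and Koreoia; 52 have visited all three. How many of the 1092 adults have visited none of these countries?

177

Inclusion–exclusion gives
N(≥1) = 437 + 304 + 456 − 91 − 133 − 110 + 52 = 915
None: 1092 − 915 = 177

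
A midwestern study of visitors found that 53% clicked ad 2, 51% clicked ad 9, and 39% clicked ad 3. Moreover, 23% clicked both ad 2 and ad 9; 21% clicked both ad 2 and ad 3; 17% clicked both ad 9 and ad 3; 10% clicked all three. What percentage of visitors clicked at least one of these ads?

Inclusion–exclusion gives
P(at least one) = 53 + 51 + 39 − 23 − 21 − 17 + 10 = 92%

92%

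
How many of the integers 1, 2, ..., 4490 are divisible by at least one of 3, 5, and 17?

2236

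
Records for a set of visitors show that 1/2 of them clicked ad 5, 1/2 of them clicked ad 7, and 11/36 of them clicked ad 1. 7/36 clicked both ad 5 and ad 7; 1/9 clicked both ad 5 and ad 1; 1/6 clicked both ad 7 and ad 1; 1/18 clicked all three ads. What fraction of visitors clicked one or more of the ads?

P(at least one) = 1/2 + 1/2 + 11/36 − 7/36 − 1/9 − 1/6 + 1/18 = 8/9

8/9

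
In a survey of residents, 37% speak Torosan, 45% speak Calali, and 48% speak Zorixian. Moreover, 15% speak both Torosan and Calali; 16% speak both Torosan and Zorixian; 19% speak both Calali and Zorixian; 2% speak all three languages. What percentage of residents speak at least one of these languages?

Inclusion–exclusion gives
P(≥1) = 37 + 45 + 48 − 15 − 16 − 19 + 2 = 82%

82%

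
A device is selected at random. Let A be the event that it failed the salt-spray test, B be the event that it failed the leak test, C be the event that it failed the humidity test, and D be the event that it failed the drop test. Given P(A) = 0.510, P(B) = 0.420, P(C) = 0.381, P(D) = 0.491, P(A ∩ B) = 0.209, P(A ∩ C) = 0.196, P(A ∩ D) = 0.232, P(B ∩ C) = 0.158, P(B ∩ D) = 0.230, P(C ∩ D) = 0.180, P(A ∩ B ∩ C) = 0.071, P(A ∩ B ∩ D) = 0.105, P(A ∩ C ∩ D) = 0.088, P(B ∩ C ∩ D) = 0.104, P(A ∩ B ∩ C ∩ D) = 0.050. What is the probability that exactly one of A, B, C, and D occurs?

P(exactly one) = 0.510 + 0.420 + 0.381 + 0.491 − 2·0.209 − 2·0.196 − 2·0.232 − 2·0.158 − 2·0.230 − 2·0.180 + 3·0.071 + 3·0.105 + 3·0.088 + 3·0.104 − 4·0.050 = 0.296

0.296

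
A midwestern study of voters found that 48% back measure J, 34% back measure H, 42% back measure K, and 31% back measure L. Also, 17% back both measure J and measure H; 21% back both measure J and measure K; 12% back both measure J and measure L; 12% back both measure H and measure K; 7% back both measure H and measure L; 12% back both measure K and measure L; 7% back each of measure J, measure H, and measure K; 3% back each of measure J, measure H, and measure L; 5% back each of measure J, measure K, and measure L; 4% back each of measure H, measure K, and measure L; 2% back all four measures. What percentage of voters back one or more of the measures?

91%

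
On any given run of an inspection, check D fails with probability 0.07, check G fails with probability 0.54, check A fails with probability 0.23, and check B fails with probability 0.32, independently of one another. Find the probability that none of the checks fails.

P(none) = (1 − 0.07) × (1 − 0.54) × (1 − 0.23) × (1 − 0.32) = 0.93 × 0.46 × 0.77 × 0.68 = 0.22399608

0.22399608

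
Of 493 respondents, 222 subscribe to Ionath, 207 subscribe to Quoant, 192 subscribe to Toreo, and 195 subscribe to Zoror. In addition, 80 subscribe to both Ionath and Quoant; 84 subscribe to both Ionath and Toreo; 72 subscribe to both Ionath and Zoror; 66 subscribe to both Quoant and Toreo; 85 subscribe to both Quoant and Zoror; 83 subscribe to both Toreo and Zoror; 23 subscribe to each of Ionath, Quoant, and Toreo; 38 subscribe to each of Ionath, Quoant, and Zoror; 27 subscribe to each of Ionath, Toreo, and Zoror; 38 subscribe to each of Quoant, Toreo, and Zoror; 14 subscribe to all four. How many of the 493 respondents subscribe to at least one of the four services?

458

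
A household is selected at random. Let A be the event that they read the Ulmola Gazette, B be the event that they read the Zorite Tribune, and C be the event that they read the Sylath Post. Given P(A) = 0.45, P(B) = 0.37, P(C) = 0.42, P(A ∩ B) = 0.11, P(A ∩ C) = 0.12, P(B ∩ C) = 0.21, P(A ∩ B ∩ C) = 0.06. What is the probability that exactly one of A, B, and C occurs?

P(exactly one) = 0.45 + 0.37 + 0.42 − 2·0.11 − 2·0.12 − 2·0.21 + 3·0.06 = 0.54

0.54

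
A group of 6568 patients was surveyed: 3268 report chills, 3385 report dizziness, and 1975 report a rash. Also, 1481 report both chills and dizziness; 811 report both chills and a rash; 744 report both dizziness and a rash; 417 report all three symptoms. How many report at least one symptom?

6009

Inclusion–exclusion gives
N(≥1) = 3268 + 3385 + 1975 − 1481 − 811 − 744 + 417 = 6009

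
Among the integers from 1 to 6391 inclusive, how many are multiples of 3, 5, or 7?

3469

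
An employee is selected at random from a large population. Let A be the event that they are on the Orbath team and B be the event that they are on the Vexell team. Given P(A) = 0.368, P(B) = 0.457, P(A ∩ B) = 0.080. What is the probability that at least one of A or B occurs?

P(A ∪ B) = 0.368 + 0.457 − 0.080 = 0.745

0.745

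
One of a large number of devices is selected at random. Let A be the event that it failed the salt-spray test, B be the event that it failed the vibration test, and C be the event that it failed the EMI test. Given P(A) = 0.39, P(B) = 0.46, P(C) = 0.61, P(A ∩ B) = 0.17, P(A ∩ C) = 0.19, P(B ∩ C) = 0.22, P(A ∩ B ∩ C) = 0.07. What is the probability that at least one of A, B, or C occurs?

0.95

By inclusion–exclusion:
P(A ∪ B ∪ C) = 0.39 + 0.46 + 0.61 − 0.17 − 0.19 − 0.22 + 0.07 = 0.95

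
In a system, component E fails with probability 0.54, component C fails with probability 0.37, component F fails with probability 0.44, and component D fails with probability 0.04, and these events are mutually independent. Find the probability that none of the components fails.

0.15579648

P(none) = (1 − 0.54) × (1 − 0.37) × (1 − 0.44) × (1 − 0.04) = 0.46 × 0.63 × 0.56 × 0.96 = 0.15579648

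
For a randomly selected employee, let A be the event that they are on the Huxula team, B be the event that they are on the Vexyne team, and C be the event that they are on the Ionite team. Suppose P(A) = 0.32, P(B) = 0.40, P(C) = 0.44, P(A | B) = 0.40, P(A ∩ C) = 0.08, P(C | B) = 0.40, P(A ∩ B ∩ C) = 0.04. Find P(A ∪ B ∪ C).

P(A ∩ B) = P(B)·P(A|B) = 0.40 × 0.40 = 0.16
P(B ∩ C) = P(B)·P(C|B) = 0.40 × 0.40 = 0.16
P(A ∪ B ∪ C) = 0.32 + 0.40 + 0.44 − 0.16 − 0.08 − 0.16 + 0.04 = 0.80

0.80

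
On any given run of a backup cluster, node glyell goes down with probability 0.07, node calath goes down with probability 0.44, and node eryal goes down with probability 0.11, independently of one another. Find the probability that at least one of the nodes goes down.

0.536488

Independence gives P(none) = ∏(1 − pᵢ).
P(none) = (1 − 0.07) × (1 − 0.44) × (1 − 0.11) = 0.93 × 0.56 × 0.89 = 0.463512
P(at least one) = 1 − 0.463512 = 0.536488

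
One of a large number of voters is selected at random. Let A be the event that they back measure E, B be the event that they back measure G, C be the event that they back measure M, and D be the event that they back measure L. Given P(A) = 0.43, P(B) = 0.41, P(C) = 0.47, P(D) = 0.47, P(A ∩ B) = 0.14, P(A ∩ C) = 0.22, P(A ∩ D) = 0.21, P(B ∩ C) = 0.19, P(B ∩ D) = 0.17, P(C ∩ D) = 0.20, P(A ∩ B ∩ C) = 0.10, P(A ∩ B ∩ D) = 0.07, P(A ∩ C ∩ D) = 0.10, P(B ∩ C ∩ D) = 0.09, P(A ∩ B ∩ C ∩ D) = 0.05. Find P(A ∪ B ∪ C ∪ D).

P(A ∪ B ∪ C ∪ D) = 0.43 + 0.41 + 0.47 + 0.47 − 0.14 − 0.22 − 0.21 − 0.19 − 0.17 − 0.20 + 0.10 + 0.07 + 0.10 + 0.09 − 0.05 = 0.96

0.96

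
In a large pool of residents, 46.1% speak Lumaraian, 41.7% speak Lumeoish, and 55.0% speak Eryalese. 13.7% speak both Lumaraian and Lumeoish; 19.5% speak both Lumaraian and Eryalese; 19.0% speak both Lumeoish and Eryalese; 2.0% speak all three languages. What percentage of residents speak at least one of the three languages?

Inclusion–exclusion gives
P(at least one) = 46.1 + 41.7 + 55.0 − 13.7 − 19.5 − 19.0 + 2.0 = 92.6%

92.6%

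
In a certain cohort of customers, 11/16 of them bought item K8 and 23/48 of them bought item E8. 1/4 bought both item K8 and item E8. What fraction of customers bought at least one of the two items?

11/12

Inclusion–exclusion gives
P(union) = 11/16 + 23/48 − 1/4 = 11/12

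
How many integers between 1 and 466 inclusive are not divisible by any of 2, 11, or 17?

199

Apply inclusion-exclusion:
233 + 42 + 27 − 21 − 13 − 2 + 1 = 267
466 − 267 = 199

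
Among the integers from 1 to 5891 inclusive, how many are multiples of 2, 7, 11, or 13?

3773

By inclusion–exclusion:
2945 + 841 + 535 + 453 − 420 − 267 − 226 − 76 − 64 − 41 + 38 + 32 + 20 + 5 − 2 = 3773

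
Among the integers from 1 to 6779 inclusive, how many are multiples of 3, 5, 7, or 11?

By inclusion–exclusion:
⌊6779/3⌋ + ⌊6779/5⌋ + ⌊6779/7⌋ + ⌊6779/11⌋ − ⌊6779/15⌋ − ⌊6779/21⌋ − ⌊6779/33⌋ − ⌊6779/35⌋ − ⌊6779/55⌋ − ⌊6779/77⌋ + ⌊6779/105⌋ + ⌊6779/165⌋ + ⌊6779/231⌋ + ⌊6779/385⌋ − ⌊6779/1155⌋ = 2259 + 1355 + 968 + 616 − 451 − 322 − 205 − 193 − 123 − 88 + 64 + 41 + 29 + 17 − 5 = 3962

3962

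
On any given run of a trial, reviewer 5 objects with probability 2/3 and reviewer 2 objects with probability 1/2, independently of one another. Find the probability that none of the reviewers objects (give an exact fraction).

Independence gives P(none) = ∏(1 − pᵢ).
P(none) = (1 − 2/3) × (1 − 1/2) = 1/3 × 1/2 = 1/6

1/6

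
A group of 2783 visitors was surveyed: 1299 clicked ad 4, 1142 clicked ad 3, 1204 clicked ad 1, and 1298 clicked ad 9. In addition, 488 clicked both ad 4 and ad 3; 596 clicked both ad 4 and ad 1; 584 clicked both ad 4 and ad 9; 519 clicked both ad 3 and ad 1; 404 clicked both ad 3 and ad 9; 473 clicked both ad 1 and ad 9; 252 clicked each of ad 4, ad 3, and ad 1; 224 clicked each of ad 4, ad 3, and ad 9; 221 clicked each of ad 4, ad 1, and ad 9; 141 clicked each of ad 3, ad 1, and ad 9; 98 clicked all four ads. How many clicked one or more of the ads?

2619

|union| = 1299 + 1142 + 1204 + 1298 − 488 − 596 − 584 − 519 − 404 − 473 + 252 + 224 + 221 + 141 − 98 = 2619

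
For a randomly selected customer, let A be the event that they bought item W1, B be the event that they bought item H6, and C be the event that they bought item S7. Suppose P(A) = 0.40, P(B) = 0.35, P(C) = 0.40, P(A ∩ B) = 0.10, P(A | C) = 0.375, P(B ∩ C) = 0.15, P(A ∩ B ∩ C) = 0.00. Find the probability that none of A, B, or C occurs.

P(A ∩ C) = P(C)·P(A|C) = 0.40 × 0.375 = 0.15
P(A ∪ B ∪ C) = 0.40 + 0.35 + 0.40 − 0.10 − 0.15 − 0.15 + 0.00 = 0.75
P(none) = 1 − 0.75 = 0.25

0.25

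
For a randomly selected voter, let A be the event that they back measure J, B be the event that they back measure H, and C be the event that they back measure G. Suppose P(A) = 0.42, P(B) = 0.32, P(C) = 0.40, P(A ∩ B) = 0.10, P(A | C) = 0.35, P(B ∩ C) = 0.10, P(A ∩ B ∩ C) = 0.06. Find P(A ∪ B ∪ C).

0.86

P(A ∩ C) = P(C)·P(A|C) = 0.40 × 0.35 = 0.14
Inclusion–exclusion gives
P(A ∪ B ∪ C) = 0.42 + 0.32 + 0.40 − 0.10 − 0.14 − 0.10 + 0.06 = 0.86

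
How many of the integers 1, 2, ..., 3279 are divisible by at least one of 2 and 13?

1765

floor(3279/2) + floor(3279/13) − floor(3279/26) = 1639 + 252 − 126 = 1765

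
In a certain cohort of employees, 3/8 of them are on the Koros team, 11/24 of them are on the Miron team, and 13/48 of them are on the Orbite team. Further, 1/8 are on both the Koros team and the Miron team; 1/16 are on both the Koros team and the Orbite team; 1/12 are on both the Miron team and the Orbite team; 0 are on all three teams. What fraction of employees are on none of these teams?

1/6

By inclusion–exclusion:
P(≥1) = 3/8 + 11/24 + 13/48 − 1/8 − 1/16 − 1/12 + 0 = 5/6
P(none) = 1 − 5/6 = 1/6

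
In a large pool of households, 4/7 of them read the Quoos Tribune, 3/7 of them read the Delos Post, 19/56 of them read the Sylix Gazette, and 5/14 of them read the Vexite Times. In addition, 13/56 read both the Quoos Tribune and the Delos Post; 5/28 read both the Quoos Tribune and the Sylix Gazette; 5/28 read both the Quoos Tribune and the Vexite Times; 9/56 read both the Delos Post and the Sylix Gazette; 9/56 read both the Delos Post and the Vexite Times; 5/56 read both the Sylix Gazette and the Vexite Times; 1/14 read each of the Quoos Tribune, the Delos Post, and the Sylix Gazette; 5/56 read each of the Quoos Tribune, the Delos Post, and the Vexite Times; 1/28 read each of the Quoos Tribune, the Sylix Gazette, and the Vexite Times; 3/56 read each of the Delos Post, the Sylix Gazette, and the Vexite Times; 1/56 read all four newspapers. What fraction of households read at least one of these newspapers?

P(union) = 4/7 + 3/7 + 19/56 + 5/14 − 13/56 − 5/28 − 5/28 − 9/56 − 9/56 − 5/56 + 1/14 + 5/56 + 1/28 + 3/56 − 1/56 = 13/14

13/14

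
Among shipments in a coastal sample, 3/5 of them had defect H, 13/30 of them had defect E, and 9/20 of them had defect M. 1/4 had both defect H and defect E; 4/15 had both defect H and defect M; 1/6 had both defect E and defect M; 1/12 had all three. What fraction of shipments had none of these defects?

7/60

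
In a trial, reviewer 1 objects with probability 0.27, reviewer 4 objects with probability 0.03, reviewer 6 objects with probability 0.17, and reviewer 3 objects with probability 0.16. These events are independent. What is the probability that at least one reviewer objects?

Since the events are independent, P(none) is the product of the individual non-occurrence probabilities.
P(none) = (1 − 0.27) × (1 − 0.03) × (1 − 0.17) × (1 − 0.16) = 0.73 × 0.97 × 0.83 × 0.84 = 0.49368732
P(at least one) = 1 − 0.49368732 = 0.50631268

0.50631268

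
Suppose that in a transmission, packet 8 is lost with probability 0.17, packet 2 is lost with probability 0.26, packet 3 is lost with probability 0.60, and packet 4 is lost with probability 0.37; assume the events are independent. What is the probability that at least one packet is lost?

0.8452216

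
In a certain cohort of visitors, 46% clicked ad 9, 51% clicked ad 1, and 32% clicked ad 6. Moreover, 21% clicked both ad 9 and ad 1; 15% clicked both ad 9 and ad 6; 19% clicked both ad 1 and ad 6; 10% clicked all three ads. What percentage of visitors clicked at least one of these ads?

84%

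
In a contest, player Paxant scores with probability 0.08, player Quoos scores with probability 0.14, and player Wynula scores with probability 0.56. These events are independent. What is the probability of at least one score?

0.651872

Since the events are independent, P(none) is the product of the individual non-occurrence probabilities.
P(none) = (1 − 0.08) × (1 − 0.14) × (1 − 0.56) = 0.92 × 0.86 × 0.44 = 0.348128
P(at least one) = 1 − 0.348128 = 0.651872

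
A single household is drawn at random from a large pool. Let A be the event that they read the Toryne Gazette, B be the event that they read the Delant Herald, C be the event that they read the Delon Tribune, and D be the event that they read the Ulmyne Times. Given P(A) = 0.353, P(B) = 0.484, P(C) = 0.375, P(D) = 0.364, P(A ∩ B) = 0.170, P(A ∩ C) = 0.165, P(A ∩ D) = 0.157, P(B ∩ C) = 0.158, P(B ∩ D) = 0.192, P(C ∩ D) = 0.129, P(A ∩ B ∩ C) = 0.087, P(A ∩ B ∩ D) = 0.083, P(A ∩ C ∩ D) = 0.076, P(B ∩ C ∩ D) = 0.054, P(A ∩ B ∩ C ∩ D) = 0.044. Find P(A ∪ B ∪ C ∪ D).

0.861

Inclusion–exclusion gives
P(A ∪ B ∪ C ∪ D) = 0.353 + 0.484 + 0.375 + 0.364 − 0.170 − 0.165 − 0.157 − 0.158 − 0.192 − 0.129 + 0.087 + 0.083 + 0.076 + 0.054 − 0.044 = 0.861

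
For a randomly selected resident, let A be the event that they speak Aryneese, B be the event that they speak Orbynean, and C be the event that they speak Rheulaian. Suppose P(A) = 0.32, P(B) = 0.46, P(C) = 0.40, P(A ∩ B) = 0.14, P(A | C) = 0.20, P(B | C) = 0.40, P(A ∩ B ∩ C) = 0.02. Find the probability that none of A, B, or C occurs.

P(A ∩ C) = P(C)·P(A|C) = 0.40 × 0.20 = 0.08
P(B ∩ C) = P(C)·P(B|C) = 0.40 × 0.40 = 0.16
P(A ∪ B ∪ C) = 0.32 + 0.46 + 0.40 − 0.14 − 0.08 − 0.16 + 0.02 = 0.82
P(none) = 1 − 0.82 = 0.18

0.18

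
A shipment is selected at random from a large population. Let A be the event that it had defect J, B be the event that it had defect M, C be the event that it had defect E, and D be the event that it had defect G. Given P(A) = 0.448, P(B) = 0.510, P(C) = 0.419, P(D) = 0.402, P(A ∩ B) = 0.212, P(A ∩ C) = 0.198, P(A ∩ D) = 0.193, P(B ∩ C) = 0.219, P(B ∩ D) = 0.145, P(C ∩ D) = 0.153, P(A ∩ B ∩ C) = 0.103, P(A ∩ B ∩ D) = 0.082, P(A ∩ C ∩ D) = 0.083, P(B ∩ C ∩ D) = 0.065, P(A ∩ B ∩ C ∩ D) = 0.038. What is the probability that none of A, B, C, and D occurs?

P(A ∪ B ∪ C ∪ D) = 0.448 + 0.510 + 0.419 + 0.402 − 0.212 − 0.198 − 0.193 − 0.219 − 0.145 − 0.153 + 0.103 + 0.082 + 0.083 + 0.065 − 0.038 = 0.954
P(none) = 1 − 0.954 = 0.046

0.046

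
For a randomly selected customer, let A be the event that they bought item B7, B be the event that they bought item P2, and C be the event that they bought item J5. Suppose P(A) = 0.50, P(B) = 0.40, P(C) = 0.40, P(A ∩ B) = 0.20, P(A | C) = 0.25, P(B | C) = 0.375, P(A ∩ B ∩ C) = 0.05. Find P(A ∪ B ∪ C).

P(A ∩ C) = P(C)·P(A|C) = 0.40 × 0.25 = 0.10
P(B ∩ C) = P(C)·P(B|C) = 0.40 × 0.375 = 0.15
By inclusion-exclusion,
P(A ∪ B ∪ C) = 0.50 + 0.40 + 0.40 − 0.20 − 0.10 − 0.15 + 0.05 = 0.90

0.90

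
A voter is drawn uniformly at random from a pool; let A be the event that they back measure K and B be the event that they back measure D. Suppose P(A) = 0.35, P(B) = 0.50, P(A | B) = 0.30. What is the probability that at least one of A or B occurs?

P(A ∩ B) = P(B)·P(A|B) = 0.50 × 0.30 = 0.15
By inclusion–exclusion:
P(A ∪ B) = 0.35 + 0.50 − 0.15 = 0.70

0.70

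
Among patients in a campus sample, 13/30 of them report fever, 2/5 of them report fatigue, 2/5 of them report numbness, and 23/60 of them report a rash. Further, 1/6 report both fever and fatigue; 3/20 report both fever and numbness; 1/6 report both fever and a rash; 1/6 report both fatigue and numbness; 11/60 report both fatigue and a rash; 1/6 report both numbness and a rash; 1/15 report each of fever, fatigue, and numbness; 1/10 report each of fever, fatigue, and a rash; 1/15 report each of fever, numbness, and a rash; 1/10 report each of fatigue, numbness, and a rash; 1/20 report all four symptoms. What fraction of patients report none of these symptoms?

By inclusion-exclusion,
P(≥1) = 13/30 + 2/5 + 2/5 + 23/60 − 1/6 − 3/20 − 1/6 − 1/6 − 11/60 − 1/6 + 1/15 + 1/10 + 1/15 + 1/10 − 1/20 = 9/10
P(none) = 1 − 9/10 = 1/10

1/10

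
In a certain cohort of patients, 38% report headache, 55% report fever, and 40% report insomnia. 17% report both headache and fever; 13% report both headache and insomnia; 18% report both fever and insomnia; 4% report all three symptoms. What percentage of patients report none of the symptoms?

11%

Using inclusion–exclusion:
P(at least one) = 38 + 55 + 40 − 17 − 13 − 18 + 4 = 89%
P(none) = 100% − 89% = 11%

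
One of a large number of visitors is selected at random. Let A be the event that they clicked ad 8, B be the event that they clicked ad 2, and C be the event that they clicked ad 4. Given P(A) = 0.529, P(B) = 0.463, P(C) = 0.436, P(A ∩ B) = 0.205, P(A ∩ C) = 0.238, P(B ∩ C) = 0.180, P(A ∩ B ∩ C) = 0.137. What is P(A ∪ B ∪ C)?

P(A ∪ B ∪ C) = 0.529 + 0.463 + 0.436 − 0.205 − 0.238 − 0.180 + 0.137 = 0.942

0.942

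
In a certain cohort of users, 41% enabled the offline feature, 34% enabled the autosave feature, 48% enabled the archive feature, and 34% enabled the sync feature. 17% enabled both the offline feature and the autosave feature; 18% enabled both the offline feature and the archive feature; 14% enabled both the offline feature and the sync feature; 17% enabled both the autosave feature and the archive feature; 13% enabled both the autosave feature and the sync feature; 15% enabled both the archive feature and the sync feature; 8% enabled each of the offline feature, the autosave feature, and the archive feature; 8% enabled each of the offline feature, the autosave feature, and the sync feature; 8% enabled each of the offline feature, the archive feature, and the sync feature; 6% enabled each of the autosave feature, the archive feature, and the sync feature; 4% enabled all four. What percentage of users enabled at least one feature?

89%

By inclusion-exclusion,
P(at least one) = 41 + 34 + 48 + 34 − 17 − 18 − 14 − 17 − 13 − 15 + 8 + 8 + 8 + 6 − 4 = 89%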